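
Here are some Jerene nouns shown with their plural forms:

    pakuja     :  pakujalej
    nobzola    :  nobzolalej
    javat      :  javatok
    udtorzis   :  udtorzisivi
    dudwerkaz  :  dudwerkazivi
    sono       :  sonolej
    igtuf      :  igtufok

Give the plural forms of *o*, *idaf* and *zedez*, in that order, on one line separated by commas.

The alternation tracks the final sound of the stem — -ivi when the stem ends in a sibilant (*udtorzis*, *dudwerkaz*); -ok when the stem ends in a non-sibilant consonant (*javat*, *igtuf*); -lej when the stem ends in a vowel (*pakuja*, *nobzola*, *sono*).
*o* — final sound /o/ (a vowel) → -lej → *olej*.
The final sound of *idaf* is /f/, which is a non-sibilant consonant, so the suffix is -ok, giving *idafok*.
*zedez*: final sound = /z/, a sibilant → -ivi → *zedezivi*.

olej, idafok, zedezivi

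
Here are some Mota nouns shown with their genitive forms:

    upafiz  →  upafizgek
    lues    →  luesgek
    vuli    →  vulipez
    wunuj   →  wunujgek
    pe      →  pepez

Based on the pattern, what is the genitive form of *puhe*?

puhepez

Looking at the final sound of each stem: -gek when the stem ends in a consonant (*upafiz*, *lues*, *wunuj*); -pez when the stem ends in a vowel (*vuli*, *pe*).
*puhe* — final sound /e/ (a vowel) → -pez → *puhepez*.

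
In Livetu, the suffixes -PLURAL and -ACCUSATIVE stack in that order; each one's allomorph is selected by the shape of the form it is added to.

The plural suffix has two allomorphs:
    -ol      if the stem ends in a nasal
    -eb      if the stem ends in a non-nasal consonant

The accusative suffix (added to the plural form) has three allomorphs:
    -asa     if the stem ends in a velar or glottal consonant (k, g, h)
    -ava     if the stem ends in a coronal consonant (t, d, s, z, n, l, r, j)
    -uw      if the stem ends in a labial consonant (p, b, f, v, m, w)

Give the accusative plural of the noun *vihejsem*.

*vihejsem* — final consonant /m/ (a nasal) → -ol → *vihejsemol*.
The final consonant of the plural form *vihejsemol* is /l/, which is coronal, so the accusative suffix is -ava, giving *vihejsemolava*.

vihejsemolava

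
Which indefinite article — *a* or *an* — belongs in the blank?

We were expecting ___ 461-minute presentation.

The indefinite article is chosen by the initial *sound* of the following word, not its spelling.
The number *461* is spoken "four hundred …", beginning with /fɔr/ — a consonant sound.
So the article is *a*: We were expecting a 461-minute presentation.

a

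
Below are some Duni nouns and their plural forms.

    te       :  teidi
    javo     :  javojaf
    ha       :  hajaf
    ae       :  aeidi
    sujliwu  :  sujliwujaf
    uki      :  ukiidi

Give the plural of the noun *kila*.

kilajaf

The alternation tracks the last vowel of the stem — -idi when the last vowel of the stem is a front vowel (*te*, *ae*, *uki*); -jaf when the last vowel of the stem is a back vowel (*javo*, *ha*, *sujliwu*).
*kila* — last vowel /a/ (a back vowel) → -jaf → *kilajaf*.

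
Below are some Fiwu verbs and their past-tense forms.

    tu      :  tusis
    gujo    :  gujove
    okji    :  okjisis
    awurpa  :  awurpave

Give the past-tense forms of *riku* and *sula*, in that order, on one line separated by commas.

The pattern is height harmony: -sis when the last vowel of the stem is a high vowel (*tu*, *okji*); -ve when the last vowel of the stem is a non-high vowel (*gujo*, *awurpa*).
*riku*: last vowel = /u/, a high vowel → -sis → *rikusis*.
*sula*: last vowel = /a/, a non-high vowel → -ve → *sulave*.

rikusis, sulave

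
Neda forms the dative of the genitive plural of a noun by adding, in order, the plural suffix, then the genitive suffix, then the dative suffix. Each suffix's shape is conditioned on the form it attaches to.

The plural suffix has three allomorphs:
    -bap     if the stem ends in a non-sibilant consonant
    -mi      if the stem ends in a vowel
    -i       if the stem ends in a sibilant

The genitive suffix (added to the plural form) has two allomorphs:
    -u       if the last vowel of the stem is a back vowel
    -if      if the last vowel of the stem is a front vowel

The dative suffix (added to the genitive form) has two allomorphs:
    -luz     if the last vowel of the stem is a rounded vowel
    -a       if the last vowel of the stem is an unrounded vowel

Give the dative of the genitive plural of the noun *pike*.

pikemiifa

Since the final sound of *pike* is /e/ (a vowel), it takes -mi, giving *pikemi*.
The plural form *pikemi* — last vowel /i/ (a front vowel) → -if → *pikemiif*.
The genitive form *pikemiif*: last vowel = /i/, an unrounded vowel → -a → *pikemiifa*.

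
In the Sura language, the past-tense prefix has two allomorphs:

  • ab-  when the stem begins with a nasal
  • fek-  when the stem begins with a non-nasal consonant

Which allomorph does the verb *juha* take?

fek-

*juha*: first consonant = /j/, non-nasal → fek-.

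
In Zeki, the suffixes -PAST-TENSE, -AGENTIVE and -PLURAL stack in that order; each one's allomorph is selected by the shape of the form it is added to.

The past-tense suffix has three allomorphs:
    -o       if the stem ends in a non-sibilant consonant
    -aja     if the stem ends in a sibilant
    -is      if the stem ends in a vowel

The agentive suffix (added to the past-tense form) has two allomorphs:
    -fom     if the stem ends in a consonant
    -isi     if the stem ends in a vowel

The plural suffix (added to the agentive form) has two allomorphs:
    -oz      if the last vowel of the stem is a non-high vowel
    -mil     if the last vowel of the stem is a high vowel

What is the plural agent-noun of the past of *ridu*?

riduisfomoz

Since the final sound of *ridu* is /u/ (a vowel), it takes -is, giving *riduis*.
The final sound of the past-tense form *riduis* is /s/, which is a consonant, so the agentive suffix is -fom, giving *riduisfom*.
The agentive form *riduisfom*: last vowel = /o/, a non-high vowel → -oz → *riduisfomoz*.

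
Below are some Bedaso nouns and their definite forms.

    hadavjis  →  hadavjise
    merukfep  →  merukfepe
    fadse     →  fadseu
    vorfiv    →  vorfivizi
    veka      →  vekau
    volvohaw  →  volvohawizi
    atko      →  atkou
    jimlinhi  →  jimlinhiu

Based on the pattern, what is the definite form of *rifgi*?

The suffix is conditioned by the final sound: -e when the stem ends in a voiceless consonant (*hadavjis*, *merukfep*); -izi when the stem ends in a voiced consonant (*vorfiv*, *volvohaw*); -u when the stem ends in a vowel (*fadse*, *veka*, *atko*, *jimlinhi*).
Since the final sound of *rifgi* is /i/ (a vowel), it takes -u, giving *rifgiu*.

rifgiu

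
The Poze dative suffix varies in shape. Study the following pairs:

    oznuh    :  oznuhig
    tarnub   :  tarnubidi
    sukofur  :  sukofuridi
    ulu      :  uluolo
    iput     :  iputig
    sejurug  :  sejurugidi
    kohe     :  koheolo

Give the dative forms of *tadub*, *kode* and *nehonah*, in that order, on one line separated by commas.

The suffix is conditioned by the final sound: -ig when the stem ends in a voiceless consonant (*oznuh*, *iput*); -idi when the stem ends in a voiced consonant (*tarnub*, *sukofur*, *sejurug*); -olo when the stem ends in a vowel (*ulu*, *kohe*).
*tadub*: final sound = /b/, a voiced consonant → -idi → *tadubidi*.
*kode*: final sound = /e/, a vowel → -olo → *kodeolo*.
The final sound of *nehonah* is /h/, which is a voiceless consonant, so the suffix is -ig, giving *nehonahig*.

tadubidi, kodeolo, nehonahig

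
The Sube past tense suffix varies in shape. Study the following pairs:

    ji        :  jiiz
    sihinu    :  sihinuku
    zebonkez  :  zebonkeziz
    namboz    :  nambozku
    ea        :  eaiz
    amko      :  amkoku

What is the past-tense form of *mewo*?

Looking at the last vowel of each stem: -ku when the last vowel of the stem is a rounded vowel (*sihinu*, *namboz*, *amko*); -iz when the last vowel of the stem is an unrounded vowel (*ji*, *zebonkez*, *ea*).
*mewo*: last vowel = /o/, a rounded vowel → -ku → *mewoku*.

mewoku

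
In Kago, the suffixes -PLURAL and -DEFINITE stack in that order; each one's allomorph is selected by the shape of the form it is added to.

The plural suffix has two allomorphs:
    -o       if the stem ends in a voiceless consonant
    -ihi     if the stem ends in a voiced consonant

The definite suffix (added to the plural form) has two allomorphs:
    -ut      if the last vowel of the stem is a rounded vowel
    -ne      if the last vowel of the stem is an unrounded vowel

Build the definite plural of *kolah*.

kolahout

*kolah*: final consonant = /h/, voiceless → -o → *kolaho*.
The last vowel of the plural form *kolaho* is /o/, which is a rounded vowel, so the definite suffix is -ut, giving *kolahout*.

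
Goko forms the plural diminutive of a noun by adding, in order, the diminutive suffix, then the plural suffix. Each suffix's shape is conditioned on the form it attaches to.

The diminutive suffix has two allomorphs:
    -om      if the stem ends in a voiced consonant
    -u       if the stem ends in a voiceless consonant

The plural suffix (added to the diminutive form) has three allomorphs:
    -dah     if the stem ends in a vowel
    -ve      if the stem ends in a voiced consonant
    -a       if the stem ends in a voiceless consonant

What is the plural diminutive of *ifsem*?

*ifsem*: final consonant = /m/, voiced → -om → *ifsemom*.
The diminutive form *ifsemom* — final sound /m/ (a voiced consonant) → -ve → *ifsemomve*.

ifsemomve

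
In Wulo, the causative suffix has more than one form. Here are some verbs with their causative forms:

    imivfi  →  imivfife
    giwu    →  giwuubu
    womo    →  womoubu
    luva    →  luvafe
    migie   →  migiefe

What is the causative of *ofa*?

ofafe

The pattern is rounding harmony: -ubu when the last vowel of the stem is a rounded vowel (*giwu*, *womo*); -fe when the last vowel of the stem is an unrounded vowel (*imivfi*, *luva*, *migie*).
Since the last vowel of *ofa* is /a/ (an unrounded vowel), it takes -fe, giving *ofafe*.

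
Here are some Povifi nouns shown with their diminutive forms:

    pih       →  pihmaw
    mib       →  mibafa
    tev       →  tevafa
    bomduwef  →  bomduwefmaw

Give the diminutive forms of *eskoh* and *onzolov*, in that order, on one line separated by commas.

The alternation tracks the final consonant of the stem — -maw when the stem ends in a voiceless consonant (*pih*, *bomduwef*); -afa when the stem ends in a voiced consonant (*mib*, *tev*).
*eskoh*: final consonant = /h/, voiceless → -maw → *eskohmaw*.
Since the final consonant of *onzolov* is /v/ (voiced), it takes -afa, giving *onzolovafa*.

eskohmaw, onzolovafa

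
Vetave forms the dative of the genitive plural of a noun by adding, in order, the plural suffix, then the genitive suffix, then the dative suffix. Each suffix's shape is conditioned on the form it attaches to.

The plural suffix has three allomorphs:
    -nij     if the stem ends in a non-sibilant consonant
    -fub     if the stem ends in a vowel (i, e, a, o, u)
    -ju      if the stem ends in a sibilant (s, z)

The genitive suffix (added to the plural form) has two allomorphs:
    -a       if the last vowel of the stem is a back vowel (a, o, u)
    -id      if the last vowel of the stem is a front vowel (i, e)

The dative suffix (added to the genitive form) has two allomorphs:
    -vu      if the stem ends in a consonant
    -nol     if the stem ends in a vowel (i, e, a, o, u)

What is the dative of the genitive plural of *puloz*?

*puloz* — final sound /z/ (a sibilant) → -ju → *pulozju*.
The plural form *pulozju* — last vowel /u/ (a back vowel) → -a → *pulozjua*.
The genitive form *pulozjua*: final sound = /a/, a vowel → -nol → *pulozjuanol*.

pulozjuanol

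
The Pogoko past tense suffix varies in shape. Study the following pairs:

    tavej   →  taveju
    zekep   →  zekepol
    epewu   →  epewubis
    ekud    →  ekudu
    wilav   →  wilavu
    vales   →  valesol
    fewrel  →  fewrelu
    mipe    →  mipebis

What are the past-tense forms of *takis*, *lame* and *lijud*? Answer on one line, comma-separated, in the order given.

The suffix is conditioned by the final sound: -ol when the stem ends in a voiceless consonant (*zekep*, *vales*); -u when the stem ends in a voiced consonant (*tavej*, *ekud*, *wilav*, *fewrel*); -bis when the stem ends in a vowel (*epewu*, *mipe*).
The final sound of *takis* is /s/, which is a voiceless consonant, so the suffix is -ol, giving *takisol*.
The final sound of *lame* is /e/, which is a vowel, so the suffix is -bis, giving *lamebis*.
*lijud*: final sound = /d/, a voiced consonant → -u → *lijudu*.

takisol, lamebis, lijudu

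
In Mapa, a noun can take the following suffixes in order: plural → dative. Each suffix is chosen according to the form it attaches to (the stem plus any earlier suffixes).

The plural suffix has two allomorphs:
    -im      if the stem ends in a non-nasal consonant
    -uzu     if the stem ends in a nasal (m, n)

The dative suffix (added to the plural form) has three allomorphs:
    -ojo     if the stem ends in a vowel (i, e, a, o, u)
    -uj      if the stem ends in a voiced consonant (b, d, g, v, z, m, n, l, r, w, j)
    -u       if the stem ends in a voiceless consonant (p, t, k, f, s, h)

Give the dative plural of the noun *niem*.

*niem* — final consonant /m/ (a nasal) → -uzu → *niemuzu*.
The plural form *niemuzu* — final sound /u/ (a vowel) → -ojo → *niemuzuojo*.

niemuzuojo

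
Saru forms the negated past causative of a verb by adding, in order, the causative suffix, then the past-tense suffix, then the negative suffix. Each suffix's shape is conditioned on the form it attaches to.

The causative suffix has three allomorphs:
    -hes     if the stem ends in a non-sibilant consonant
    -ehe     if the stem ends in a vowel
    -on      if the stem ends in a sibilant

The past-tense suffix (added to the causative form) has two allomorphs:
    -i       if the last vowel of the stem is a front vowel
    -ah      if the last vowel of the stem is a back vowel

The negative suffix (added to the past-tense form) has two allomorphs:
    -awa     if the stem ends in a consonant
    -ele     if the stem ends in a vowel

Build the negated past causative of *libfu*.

libfueheiele

*libfu* — final sound /u/ (a vowel) → -ehe → *libfuehe*.
The causative form *libfuehe* — last vowel /e/ (a front vowel) → -i → *libfuehei*.
The final sound of the past-tense form *libfuehei* is /i/, which is a vowel, so the negative suffix is -ele, giving *libfueheiele*.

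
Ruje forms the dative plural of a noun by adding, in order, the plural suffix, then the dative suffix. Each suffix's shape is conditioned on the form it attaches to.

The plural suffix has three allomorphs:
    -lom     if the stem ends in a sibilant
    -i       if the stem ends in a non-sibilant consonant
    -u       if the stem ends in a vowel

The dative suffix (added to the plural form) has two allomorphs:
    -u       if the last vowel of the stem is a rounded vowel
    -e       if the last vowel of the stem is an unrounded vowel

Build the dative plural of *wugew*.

The final sound of *wugew* is /w/, which is a non-sibilant consonant, so the plural suffix is -i, giving *wugewi*.
Since the last vowel of the plural form *wugewi* is /i/ (an unrounded vowel), it takes -e, giving *wugewie*.

wugewie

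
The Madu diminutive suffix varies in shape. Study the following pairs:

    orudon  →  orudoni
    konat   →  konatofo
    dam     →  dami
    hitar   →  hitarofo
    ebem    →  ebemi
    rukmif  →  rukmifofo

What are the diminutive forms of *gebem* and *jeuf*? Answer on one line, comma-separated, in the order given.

gebemi, jeufofo

The alternation tracks the final consonant of the stem — -i when the stem ends in a nasal (*orudon*, *dam*, *ebem*); -ofo when the stem ends in a non-nasal consonant (*konat*, *hitar*, *rukmif*).
Since the final consonant of *gebem* is /m/ (a nasal), it takes -i, giving *gebemi*.
*jeuf*: final consonant = /f/, non-nasal → -ofo → *jeufofo*.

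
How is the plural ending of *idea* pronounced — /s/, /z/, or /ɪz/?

The stem *idea* ends in a voiced non-sibilant sound.
The plural suffix surfaces as /ɪz/ after sibilants, /s/ after other voiceless consonants, and /z/ after other voiced sounds.
So the plural -s on *idea* is pronounced /z/.

/z/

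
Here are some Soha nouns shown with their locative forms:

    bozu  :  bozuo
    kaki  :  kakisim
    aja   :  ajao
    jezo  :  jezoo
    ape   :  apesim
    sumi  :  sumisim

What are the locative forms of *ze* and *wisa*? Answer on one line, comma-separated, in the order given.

zesim, wisao

The alternation tracks the last vowel of the stem — -sim when the last vowel of the stem is a front vowel (*kaki*, *ape*, *sumi*); -o when the last vowel of the stem is a back vowel (*bozu*, *aja*, *jezo*).
Since the last vowel of *ze* is /e/ (a front vowel), it takes -sim, giving *zesim*.
*wisa* — last vowel /a/ (a back vowel) → -o → *wisao*.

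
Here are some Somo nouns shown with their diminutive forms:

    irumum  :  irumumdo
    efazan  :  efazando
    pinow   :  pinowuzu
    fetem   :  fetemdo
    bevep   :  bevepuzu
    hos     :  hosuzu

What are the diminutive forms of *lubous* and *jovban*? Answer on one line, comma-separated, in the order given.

lubousuzu, jovbando

Looking at the final consonant of each stem: -do when the stem ends in a nasal (*irumum*, *efazan*, *fetem*); -uzu when the stem ends in a non-nasal consonant (*pinow*, *bevep*, *hos*).
The final consonant of *lubous* is /s/, which is non-nasal, so the suffix is -uzu, giving *lubousuzu*.
The final consonant of *jovban* is /n/, which is a nasal, so the suffix is -do, giving *jovbando*.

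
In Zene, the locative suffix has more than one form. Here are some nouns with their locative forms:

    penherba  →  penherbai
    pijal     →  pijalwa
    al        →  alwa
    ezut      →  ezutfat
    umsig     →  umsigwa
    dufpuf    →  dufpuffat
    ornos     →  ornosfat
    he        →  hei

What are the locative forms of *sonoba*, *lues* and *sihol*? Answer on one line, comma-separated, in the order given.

The alternation tracks the final sound of the stem — -fat when the stem ends in a voiceless consonant (*ezut*, *dufpuf*, *ornos*); -wa when the stem ends in a voiced consonant (*pijal*, *al*, *umsig*); -i when the stem ends in a vowel (*penherba*, *he*).
Since the final sound of *sonoba* is /a/ (a vowel), it takes -i, giving *sonobai*.
*lues* — final sound /s/ (a voiceless consonant) → -fat → *luesfat*.
Since the final sound of *sihol* is /l/ (a voiced consonant), it takes -wa, giving *siholwa*.

sonobai, luesfat, siholwa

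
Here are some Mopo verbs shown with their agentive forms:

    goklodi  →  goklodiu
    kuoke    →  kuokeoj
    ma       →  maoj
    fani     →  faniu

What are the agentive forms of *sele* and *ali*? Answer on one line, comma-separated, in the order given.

seleoj, aliu

The suffix is conditioned by the last vowel: -u when the last vowel of the stem is a high vowel (*goklodi*, *fani*); -oj when the last vowel of the stem is a non-high vowel (*kuoke*, *ma*).
*sele* — last vowel /e/ (a non-high vowel) → -oj → *seleoj*.
*ali*: last vowel = /i/, a high vowel → -u → *aliu*.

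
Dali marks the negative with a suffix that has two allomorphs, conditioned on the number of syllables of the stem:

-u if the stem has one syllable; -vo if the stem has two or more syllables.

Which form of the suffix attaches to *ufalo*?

-vo

*ufalo* has 3 syllables, so the suffix is -vo.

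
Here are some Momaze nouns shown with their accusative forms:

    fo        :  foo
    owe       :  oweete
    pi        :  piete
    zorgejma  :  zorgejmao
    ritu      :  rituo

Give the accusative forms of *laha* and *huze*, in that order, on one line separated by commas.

Looking at the last vowel of each stem: -ete when the last vowel of the stem is a front vowel (*owe*, *pi*); -o when the last vowel of the stem is a back vowel (*fo*, *zorgejma*, *ritu*).
The last vowel of *laha* is /a/, which is a back vowel, so the suffix is -o, giving *lahao*.
Since the last vowel of *huze* is /e/ (a front vowel), it takes -ete, giving *huzeete*.

lahao, huzeete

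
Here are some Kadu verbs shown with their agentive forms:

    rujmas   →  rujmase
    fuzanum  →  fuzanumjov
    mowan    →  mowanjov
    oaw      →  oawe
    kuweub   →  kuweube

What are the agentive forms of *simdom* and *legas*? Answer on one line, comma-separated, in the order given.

The suffix is conditioned by the final consonant: -jov when the stem ends in a nasal (*fuzanum*, *mowan*); -e when the stem ends in a non-nasal consonant (*rujmas*, *oaw*, *kuweub*).
The final consonant of *simdom* is /m/, which is a nasal, so the suffix is -jov, giving *simdomjov*.
*legas* — final consonant /s/ (non-nasal) → -e → *legase*.

simdomjov, legase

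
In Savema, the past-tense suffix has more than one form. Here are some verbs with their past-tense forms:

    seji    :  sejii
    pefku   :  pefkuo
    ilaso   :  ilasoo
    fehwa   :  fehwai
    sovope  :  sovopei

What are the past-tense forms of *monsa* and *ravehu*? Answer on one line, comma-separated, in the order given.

Looking at the last vowel of each stem: -o when the last vowel of the stem is a rounded vowel (*pefku*, *ilaso*); -i when the last vowel of the stem is an unrounded vowel (*seji*, *fehwa*, *sovope*).
Since the last vowel of *monsa* is /a/ (an unrounded vowel), it takes -i, giving *monsai*.
The last vowel of *ravehu* is /u/, which is a rounded vowel, so the suffix is -o, giving *ravehuo*.

monsai, ravehuo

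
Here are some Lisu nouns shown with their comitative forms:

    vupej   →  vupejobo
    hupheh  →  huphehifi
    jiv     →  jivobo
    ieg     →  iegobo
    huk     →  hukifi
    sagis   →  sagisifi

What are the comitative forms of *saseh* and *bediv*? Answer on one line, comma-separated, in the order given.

sasehifi, bedivobo

The pattern is voicing of the final consonant: -ifi when the stem ends in a voiceless consonant (*hupheh*, *huk*, *sagis*); -obo when the stem ends in a voiced consonant (*vupej*, *jiv*, *ieg*).
*saseh*: final consonant = /h/, voiceless → -ifi → *sasehifi*.
*bediv*: final consonant = /v/, voiced → -obo → *bedivobo*.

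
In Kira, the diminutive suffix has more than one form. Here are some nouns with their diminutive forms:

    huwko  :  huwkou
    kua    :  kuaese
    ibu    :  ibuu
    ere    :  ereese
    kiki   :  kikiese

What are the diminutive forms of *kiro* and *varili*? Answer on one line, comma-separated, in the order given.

kirou, variliese

Looking at the last vowel of each stem: -u when the last vowel of the stem is a rounded vowel (*huwko*, *ibu*); -ese when the last vowel of the stem is an unrounded vowel (*kua*, *ere*, *kiki*).
*kiro*: last vowel = /o/, a rounded vowel → -u → *kirou*.
*varili*: last vowel = /i/, an unrounded vowel → -ese → *variliese*.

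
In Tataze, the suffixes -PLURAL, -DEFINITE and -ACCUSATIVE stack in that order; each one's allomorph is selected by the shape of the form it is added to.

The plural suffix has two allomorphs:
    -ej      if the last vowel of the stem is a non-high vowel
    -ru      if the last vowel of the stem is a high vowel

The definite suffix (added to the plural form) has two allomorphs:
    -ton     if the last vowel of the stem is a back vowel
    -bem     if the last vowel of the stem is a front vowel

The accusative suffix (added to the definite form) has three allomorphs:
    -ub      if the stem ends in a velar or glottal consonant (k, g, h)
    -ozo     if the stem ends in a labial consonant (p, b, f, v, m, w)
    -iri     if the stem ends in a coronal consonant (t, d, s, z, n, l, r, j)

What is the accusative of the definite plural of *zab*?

*zab* — last vowel /a/ (a non-high vowel) → -ej → *zabej*.
The last vowel of the plural form *zabej* is /e/, which is a front vowel, so the definite suffix is -bem, giving *zabejbem*.
Since the final consonant of the definite form *zabejbem* is /m/ (labial), it takes -ozo, giving *zabejbemozo*.

zabejbemozo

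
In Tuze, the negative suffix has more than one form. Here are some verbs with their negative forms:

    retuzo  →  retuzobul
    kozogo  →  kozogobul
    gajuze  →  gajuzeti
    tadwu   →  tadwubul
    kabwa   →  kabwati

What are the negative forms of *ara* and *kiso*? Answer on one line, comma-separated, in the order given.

Looking at the last vowel of each stem: -bul when the last vowel of the stem is a rounded vowel (*retuzo*, *kozogo*, *tadwu*); -ti when the last vowel of the stem is an unrounded vowel (*gajuze*, *kabwa*).
*ara*: last vowel = /a/, an unrounded vowel → -ti → *arati*.
The last vowel of *kiso* is /o/, which is a rounded vowel, so the suffix is -bul, giving *kisobul*.

arati, kisobul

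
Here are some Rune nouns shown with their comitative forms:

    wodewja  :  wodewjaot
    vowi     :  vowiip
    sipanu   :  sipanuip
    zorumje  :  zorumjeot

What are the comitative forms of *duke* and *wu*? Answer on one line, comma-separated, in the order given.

The alternation tracks the last vowel of the stem — -ip when the last vowel of the stem is a high vowel (*vowi*, *sipanu*); -ot when the last vowel of the stem is a non-high vowel (*wodewja*, *zorumje*).
The last vowel of *duke* is /e/, which is a non-high vowel, so the suffix is -ot, giving *dukeot*.
The last vowel of *wu* is /u/, which is a high vowel, so the suffix is -ip, giving *wuip*.

dukeot, wuip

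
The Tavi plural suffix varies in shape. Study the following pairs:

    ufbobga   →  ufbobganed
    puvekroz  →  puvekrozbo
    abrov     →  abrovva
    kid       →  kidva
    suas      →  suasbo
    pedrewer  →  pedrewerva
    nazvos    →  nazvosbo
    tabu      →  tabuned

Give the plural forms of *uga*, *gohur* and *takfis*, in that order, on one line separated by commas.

Looking at the final sound of each stem: -bo when the stem ends in a sibilant (*puvekroz*, *suas*, *nazvos*); -va when the stem ends in a non-sibilant consonant (*abrov*, *kid*, *pedrewer*); -ned when the stem ends in a vowel (*ufbobga*, *tabu*).
Since the final sound of *uga* is /a/ (a vowel), it takes -ned, giving *uganed*.
Since the final sound of *gohur* is /r/ (a non-sibilant consonant), it takes -va, giving *gohurva*.
The final sound of *takfis* is /s/, which is a sibilant, so the suffix is -bo, giving *takfisbo*.

uganed, gohurva, takfisbo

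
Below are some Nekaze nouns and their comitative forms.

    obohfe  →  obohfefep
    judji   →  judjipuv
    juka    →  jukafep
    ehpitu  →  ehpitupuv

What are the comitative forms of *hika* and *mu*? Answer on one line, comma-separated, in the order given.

The pattern is height harmony: -puv when the last vowel of the stem is a high vowel (*judji*, *ehpitu*); -fep when the last vowel of the stem is a non-high vowel (*obohfe*, *juka*).
The last vowel of *hika* is /a/, which is a non-high vowel, so the suffix is -fep, giving *hikafep*.
*mu*: last vowel = /u/, a high vowel → -puv → *mupuv*.

hikafep, mupuv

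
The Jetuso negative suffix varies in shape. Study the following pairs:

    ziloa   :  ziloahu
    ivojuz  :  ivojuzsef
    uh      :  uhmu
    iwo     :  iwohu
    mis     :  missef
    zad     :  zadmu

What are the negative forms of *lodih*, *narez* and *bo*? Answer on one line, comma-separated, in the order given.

The suffix is conditioned by the final sound: -sef when the stem ends in a sibilant (*ivojuz*, *mis*); -mu when the stem ends in a non-sibilant consonant (*uh*, *zad*); -hu when the stem ends in a vowel (*ziloa*, *iwo*).
Since the final sound of *lodih* is /h/ (a non-sibilant consonant), it takes -mu, giving *lodihmu*.
Since the final sound of *narez* is /z/ (a sibilant), it takes -sef, giving *narezsef*.
The final sound of *bo* is /o/, which is a vowel, so the suffix is -hu, giving *bohu*.

lodihmu, narezsef, bohu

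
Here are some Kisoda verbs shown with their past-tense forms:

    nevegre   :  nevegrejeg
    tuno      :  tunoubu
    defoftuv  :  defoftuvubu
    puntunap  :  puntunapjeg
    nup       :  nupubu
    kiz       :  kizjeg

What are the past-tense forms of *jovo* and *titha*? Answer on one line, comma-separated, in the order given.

The suffix is conditioned by the last vowel: -ubu when the last vowel of the stem is a rounded vowel (*tuno*, *defoftuv*, *nup*); -jeg when the last vowel of the stem is an unrounded vowel (*nevegre*, *puntunap*, *kiz*).
The last vowel of *jovo* is /o/, which is a rounded vowel, so the suffix is -ubu, giving *jovoubu*.
The last vowel of *titha* is /a/, which is an unrounded vowel, so the suffix is -jeg, giving *tithajeg*.

jovoubu, tithajeg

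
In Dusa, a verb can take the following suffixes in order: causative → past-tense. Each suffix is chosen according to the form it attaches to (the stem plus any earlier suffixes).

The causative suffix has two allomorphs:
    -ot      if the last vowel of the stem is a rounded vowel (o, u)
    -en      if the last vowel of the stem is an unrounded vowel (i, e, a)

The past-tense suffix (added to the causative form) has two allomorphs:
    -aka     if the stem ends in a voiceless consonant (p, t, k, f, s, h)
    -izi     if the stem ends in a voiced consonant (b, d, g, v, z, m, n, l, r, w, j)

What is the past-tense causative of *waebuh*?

waebuhotaka

The last vowel of *waebuh* is /u/, which is a rounded vowel, so the causative suffix is -ot, giving *waebuhot*.
The causative form *waebuhot*: final consonant = /t/, voiceless → -aka → *waebuhotaka*.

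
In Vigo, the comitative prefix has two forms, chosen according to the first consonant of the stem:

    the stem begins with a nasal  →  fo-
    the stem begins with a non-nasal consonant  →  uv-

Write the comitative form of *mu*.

fomu

*mu*: first consonant = /m/, a nasal → fo- → *fomu*.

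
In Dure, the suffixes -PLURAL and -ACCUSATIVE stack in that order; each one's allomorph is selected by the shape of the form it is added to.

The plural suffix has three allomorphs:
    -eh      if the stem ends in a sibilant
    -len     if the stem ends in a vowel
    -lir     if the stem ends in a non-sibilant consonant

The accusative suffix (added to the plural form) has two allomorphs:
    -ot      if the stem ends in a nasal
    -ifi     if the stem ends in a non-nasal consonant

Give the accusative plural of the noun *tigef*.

*tigef*: final sound = /f/, a non-sibilant consonant → -lir → *tigeflir*.
Since the final consonant of the plural form *tigeflir* is /r/ (non-nasal), it takes -ifi, giving *tigeflirifi*.

tigeflirifi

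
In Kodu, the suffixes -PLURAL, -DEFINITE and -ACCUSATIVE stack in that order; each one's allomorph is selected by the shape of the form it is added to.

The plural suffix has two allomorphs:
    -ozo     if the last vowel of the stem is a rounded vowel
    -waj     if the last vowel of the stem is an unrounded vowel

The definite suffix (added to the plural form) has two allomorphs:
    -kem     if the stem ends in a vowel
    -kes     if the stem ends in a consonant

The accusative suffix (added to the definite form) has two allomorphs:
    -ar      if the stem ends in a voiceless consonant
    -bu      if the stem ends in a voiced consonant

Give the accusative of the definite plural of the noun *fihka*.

fihkawajkesar

*fihka*: last vowel = /a/, an unrounded vowel → -waj → *fihkawaj*.
Since the final sound of the plural form *fihkawaj* is /j/ (a consonant), it takes -kes, giving *fihkawajkes*.
Since the final consonant of the definite form *fihkawajkes* is /s/ (voiceless), it takes -ar, giving *fihkawajkesar*.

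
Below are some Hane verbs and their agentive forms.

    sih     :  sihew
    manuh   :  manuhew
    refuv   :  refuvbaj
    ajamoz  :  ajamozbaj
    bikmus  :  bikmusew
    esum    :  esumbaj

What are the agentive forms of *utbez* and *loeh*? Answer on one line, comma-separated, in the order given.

utbezbaj, loehew

The alternation tracks the final consonant of the stem — -ew when the stem ends in a voiceless consonant (*sih*, *manuh*, *bikmus*); -baj when the stem ends in a voiced consonant (*refuv*, *ajamoz*, *esum*).
*utbez* — final consonant /z/ (voiced) → -baj → *utbezbaj*.
The final consonant of *loeh* is /h/, which is voiceless, so the suffix is -ew, giving *loehew*.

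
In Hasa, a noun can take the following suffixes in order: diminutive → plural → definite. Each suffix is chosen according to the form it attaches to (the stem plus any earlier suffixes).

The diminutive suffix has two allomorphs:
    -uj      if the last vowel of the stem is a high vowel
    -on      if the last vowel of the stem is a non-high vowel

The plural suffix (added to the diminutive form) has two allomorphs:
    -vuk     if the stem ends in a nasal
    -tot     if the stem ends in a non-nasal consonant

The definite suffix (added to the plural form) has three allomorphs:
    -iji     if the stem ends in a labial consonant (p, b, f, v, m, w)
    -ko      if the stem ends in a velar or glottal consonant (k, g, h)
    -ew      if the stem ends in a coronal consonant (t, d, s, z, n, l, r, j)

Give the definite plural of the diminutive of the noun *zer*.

zeronvukko

*zer*: last vowel = /e/, a non-high vowel → -on → *zeron*.
The final consonant of the diminutive form *zeron* is /n/, which is a nasal, so the plural suffix is -vuk, giving *zeronvuk*.
The final consonant of the plural form *zeronvuk* is /k/, which is velar/glottal, so the definite suffix is -ko, giving *zeronvukko*.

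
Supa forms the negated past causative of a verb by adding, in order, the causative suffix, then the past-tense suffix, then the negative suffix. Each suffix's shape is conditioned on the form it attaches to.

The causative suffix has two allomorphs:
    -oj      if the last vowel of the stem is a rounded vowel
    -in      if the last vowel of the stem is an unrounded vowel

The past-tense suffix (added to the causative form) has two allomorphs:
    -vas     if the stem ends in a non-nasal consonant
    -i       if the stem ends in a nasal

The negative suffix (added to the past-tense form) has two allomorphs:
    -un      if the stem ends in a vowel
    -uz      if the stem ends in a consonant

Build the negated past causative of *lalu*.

*lalu*: last vowel = /u/, a rounded vowel → -oj → *laluoj*.
The final consonant of the causative form *laluoj* is /j/, which is non-nasal, so the past-tense suffix is -vas, giving *laluojvas*.
Since the final sound of the past-tense form *laluojvas* is /s/ (a consonant), it takes -uz, giving *laluojvasuz*.

laluojvasuz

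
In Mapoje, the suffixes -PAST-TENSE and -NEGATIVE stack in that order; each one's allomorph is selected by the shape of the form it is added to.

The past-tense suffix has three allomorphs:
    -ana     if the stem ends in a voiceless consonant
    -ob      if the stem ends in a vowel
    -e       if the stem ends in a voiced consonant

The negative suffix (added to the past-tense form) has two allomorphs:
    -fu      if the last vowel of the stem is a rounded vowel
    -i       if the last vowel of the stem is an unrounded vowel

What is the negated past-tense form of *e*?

eobfu

*e* — final sound /e/ (a vowel) → -ob → *eob*.
The last vowel of the past-tense form *eob* is /o/, which is a rounded vowel, so the negative suffix is -fu, giving *eobfu*.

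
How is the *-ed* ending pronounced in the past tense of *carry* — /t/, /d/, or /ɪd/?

/d/

The stem *carry* ends in a voiced sound other than /d/.
The -ed suffix is realized as /ɪd/ after /t, d/; as /t/ after other voiceless consonants; and as /d/ after other voiced sounds.
So -ed on *carry* is pronounced /d/.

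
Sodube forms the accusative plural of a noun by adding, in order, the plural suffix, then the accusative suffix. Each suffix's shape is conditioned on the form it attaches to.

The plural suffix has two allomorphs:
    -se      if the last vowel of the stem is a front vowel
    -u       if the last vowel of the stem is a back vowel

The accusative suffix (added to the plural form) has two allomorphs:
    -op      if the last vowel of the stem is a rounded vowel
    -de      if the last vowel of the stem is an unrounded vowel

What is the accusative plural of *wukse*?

The last vowel of *wukse* is /e/, which is a front vowel, so the plural suffix is -se, giving *wuksese*.
The plural form *wuksese* — last vowel /e/ (an unrounded vowel) → -de → *wuksesede*.

wuksesede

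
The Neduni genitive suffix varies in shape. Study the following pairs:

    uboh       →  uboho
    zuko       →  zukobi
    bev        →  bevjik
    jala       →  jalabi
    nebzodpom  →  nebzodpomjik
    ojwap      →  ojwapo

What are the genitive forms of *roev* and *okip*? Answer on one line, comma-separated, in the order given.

The suffix is conditioned by the final sound: -o when the stem ends in a voiceless consonant (*uboh*, *ojwap*); -jik when the stem ends in a voiced consonant (*bev*, *nebzodpom*); -bi when the stem ends in a vowel (*zuko*, *jala*).
The final sound of *roev* is /v/, which is a voiced consonant, so the suffix is -jik, giving *roevjik*.
*okip*: final sound = /p/, a voiceless consonant → -o → *okipo*.

roevjik, okipo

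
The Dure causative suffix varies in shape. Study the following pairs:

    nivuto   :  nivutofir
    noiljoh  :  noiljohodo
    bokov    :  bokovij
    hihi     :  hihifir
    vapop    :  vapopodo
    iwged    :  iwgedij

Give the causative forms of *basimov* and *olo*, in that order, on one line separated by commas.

The suffix is conditioned by the final sound: -odo when the stem ends in a voiceless consonant (*noiljoh*, *vapop*); -ij when the stem ends in a voiced consonant (*bokov*, *iwged*); -fir when the stem ends in a vowel (*nivuto*, *hihi*).
*basimov*: final sound = /v/, a voiced consonant → -ij → *basimovij*.
*olo* — final sound /o/ (a vowel) → -fir → *olofir*.

basimovij, olofir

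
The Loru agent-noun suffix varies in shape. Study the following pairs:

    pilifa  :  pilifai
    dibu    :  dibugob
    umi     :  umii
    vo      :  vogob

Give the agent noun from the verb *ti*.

tii

The alternation tracks the last vowel of the stem — -gob when the last vowel of the stem is a rounded vowel (*dibu*, *vo*); -i when the last vowel of the stem is an unrounded vowel (*pilifa*, *umi*).
*ti*: last vowel = /i/, an unrounded vowel → -i → *tii*.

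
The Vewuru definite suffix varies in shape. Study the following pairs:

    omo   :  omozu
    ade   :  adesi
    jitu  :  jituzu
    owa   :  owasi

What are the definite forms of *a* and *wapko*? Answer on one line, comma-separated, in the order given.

asi, wapkozu

The pattern is rounding harmony: -zu when the last vowel of the stem is a rounded vowel (*omo*, *jitu*); -si when the last vowel of the stem is an unrounded vowel (*ade*, *owa*).
*a*: last vowel = /a/, an unrounded vowel → -si → *asi*.
*wapko*: last vowel = /o/, a rounded vowel → -zu → *wapkozu*.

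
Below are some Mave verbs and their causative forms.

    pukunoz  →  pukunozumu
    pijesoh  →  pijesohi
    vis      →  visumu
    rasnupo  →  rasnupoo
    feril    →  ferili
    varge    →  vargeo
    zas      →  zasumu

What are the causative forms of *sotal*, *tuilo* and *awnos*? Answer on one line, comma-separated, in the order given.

The alternation tracks the final sound of the stem — -umu when the stem ends in a sibilant (*pukunoz*, *vis*, *zas*); -i when the stem ends in a non-sibilant consonant (*pijesoh*, *feril*); -o when the stem ends in a vowel (*rasnupo*, *varge*).
*sotal*: final sound = /l/, a non-sibilant consonant → -i → *sotali*.
*tuilo* — final sound /o/ (a vowel) → -o → *tuiloo*.
*awnos* — final sound /s/ (a sibilant) → -umu → *awnosumu*.

sotali, tuiloo, awnosumu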